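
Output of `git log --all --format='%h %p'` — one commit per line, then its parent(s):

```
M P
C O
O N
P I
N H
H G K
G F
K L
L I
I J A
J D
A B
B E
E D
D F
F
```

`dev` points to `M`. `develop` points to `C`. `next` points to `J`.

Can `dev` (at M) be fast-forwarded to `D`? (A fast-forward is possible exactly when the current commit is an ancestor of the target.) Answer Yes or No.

A fast-forward from M to D is possible iff M is an ancestor of D.
Ancestors of D: {D, F}.
M is not among them, so fast-forward is not possible.

No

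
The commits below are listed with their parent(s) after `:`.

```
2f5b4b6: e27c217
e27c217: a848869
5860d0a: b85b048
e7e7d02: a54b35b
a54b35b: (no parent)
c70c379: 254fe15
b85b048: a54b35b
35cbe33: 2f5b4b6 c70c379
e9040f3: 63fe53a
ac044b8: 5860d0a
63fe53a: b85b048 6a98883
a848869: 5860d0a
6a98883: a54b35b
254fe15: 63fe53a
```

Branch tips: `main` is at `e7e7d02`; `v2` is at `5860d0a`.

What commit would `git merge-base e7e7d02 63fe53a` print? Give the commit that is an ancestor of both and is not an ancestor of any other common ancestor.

Ancestors of e7e7d02: {a54b35b, e7e7d02}.
Ancestors of 63fe53a: {63fe53a, 6a98883, a54b35b, b85b048}.
Common ancestors: {a54b35b}.
The only common ancestor is a54b35b, so it is the merge base.

a54b35b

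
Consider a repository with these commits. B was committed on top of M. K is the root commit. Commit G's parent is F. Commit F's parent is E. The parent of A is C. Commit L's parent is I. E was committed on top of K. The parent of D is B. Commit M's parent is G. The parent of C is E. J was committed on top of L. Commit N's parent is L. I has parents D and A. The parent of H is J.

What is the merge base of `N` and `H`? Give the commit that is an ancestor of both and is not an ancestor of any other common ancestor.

L

Ancestors of N: {A, B, C, D, E, F, G, I, K, L, M, N}.
Ancestors of H: {A, B, C, D, E, F, G, H, I, J, K, L, M}.
Common ancestors: {A, B, C, D, E, F, G, I, K, L, M}.
Among these, L is not an ancestor of any other common ancestor — it is the merge base.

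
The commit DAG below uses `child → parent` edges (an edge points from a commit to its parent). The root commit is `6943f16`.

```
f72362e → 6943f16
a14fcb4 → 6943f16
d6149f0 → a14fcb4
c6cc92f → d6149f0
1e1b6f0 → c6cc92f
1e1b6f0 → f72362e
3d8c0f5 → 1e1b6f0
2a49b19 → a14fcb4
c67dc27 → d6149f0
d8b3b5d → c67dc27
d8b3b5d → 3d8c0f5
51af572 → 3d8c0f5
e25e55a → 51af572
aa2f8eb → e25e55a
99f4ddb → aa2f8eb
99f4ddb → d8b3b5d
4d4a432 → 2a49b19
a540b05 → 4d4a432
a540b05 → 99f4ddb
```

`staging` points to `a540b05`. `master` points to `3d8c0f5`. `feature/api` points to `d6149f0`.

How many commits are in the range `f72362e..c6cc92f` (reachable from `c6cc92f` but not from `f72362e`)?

Reachable from c6cc92f: {6943f16, a14fcb4, c6cc92f, d6149f0}.
Reachable from f72362e: {6943f16, f72362e}.
In c6cc92f's history but not f72362e's: {a14fcb4, c6cc92f, d6149f0} — 3 commits.

3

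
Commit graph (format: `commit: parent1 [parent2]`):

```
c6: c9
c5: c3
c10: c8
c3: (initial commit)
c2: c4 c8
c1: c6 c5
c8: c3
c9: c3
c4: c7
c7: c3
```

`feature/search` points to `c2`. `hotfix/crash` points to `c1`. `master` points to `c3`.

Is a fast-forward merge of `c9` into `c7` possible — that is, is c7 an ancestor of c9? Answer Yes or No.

No

A fast-forward from c7 to c9 is possible iff c7 is an ancestor of c9.
Ancestors of c9: {c3, c9}.
c7 is not among them, so fast-forward is not possible.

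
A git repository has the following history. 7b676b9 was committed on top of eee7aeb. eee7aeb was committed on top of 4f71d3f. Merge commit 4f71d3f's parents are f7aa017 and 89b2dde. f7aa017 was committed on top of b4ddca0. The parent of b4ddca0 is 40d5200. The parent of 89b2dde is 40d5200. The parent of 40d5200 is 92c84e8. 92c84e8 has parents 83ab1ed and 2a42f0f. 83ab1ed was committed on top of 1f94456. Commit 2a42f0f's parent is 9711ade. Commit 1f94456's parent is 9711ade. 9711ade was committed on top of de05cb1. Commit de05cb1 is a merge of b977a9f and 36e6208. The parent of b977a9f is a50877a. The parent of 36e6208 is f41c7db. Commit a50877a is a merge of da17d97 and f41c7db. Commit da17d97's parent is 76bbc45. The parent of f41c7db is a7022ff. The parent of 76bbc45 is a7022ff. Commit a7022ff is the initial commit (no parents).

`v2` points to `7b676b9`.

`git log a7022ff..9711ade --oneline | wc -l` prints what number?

8

Reachable from 9711ade: {36e6208, 76bbc45, 9711ade, a50877a, a7022ff, b977a9f, da17d97, de05cb1, f41c7db}.
Reachable from a7022ff: {a7022ff}.
In 9711ade's history but not a7022ff's: {36e6208, 76bbc45, 9711ade, a50877a, b977a9f, da17d97, de05cb1, f41c7db} — 8 commits.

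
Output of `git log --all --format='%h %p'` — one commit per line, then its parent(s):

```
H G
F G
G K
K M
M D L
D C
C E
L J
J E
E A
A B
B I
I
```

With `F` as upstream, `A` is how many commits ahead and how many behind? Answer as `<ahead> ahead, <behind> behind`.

0 ahead, 9 behind

Reachable from A: {A, B, I}.
Reachable from F: {A, B, C, D, E, F, G, I, J, K, L, M}.
Only in A's history (ahead): {} — 0.
Only in F's history (behind): {C, D, E, F, G, J, K, L, M} — 9.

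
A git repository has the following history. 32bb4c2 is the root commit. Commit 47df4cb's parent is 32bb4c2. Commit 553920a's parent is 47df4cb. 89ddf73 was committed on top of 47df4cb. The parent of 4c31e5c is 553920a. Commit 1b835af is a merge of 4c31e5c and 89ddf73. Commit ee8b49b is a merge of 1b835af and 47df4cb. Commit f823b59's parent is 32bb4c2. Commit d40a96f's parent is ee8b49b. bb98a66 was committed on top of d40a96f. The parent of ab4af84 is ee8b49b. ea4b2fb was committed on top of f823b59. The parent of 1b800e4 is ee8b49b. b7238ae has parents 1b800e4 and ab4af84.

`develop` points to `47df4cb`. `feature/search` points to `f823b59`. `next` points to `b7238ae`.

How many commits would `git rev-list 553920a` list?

Walking parent pointers from 553920a: reachable set = {32bb4c2, 47df4cb, 553920a}.
That is 3 commits.

3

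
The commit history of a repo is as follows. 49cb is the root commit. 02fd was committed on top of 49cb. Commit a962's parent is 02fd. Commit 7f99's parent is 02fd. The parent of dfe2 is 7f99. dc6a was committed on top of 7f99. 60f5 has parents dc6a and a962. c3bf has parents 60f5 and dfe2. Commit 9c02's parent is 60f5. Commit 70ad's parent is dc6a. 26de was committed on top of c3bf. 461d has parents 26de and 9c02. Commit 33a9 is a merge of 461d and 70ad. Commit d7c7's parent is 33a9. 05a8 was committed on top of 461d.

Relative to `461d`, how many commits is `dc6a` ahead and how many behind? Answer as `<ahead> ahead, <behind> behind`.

0 ahead, 7 behind

Reachable from dc6a: {02fd, 49cb, 7f99, dc6a}.
Reachable from 461d: {02fd, 26de, 461d, 49cb, 60f5, 7f99, 9c02, a962, c3bf, dc6a, dfe2}.
Only in dc6a's history (ahead): {} — 0.
Only in 461d's history (behind): {26de, 461d, 60f5, 9c02, a962, c3bf, dfe2} — 7.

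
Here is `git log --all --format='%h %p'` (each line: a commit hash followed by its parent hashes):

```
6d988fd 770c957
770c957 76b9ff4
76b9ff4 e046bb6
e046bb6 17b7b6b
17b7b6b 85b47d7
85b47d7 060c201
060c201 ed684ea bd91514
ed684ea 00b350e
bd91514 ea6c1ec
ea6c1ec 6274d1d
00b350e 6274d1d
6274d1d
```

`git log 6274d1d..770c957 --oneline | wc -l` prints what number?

Reachable from 770c957: {00b350e, 060c201, 17b7b6b, 6274d1d, 76b9ff4, 770c957, 85b47d7, bd91514, e046bb6, ea6c1ec, ed684ea}.
Reachable from 6274d1d: {6274d1d}.
In 770c957's history but not 6274d1d's: {00b350e, 060c201, 17b7b6b, 76b9ff4, 770c957, 85b47d7, bd91514, e046bb6, ea6c1ec, ed684ea} — 10 commits.

10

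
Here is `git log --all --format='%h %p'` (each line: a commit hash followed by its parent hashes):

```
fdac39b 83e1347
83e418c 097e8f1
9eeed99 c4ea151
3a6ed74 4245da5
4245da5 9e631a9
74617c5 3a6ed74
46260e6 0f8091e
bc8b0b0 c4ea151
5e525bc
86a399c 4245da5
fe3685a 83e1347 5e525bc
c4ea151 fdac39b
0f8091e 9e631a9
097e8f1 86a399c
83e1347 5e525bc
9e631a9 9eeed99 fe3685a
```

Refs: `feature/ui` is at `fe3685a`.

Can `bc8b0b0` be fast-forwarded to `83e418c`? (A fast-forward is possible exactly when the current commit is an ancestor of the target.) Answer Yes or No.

No

A fast-forward from bc8b0b0 to 83e418c is possible iff bc8b0b0 is an ancestor of 83e418c.
Ancestors of 83e418c: {097e8f1, 4245da5, 5e525bc, 83e1347, 83e418c, 86a399c, 9e631a9, 9eeed99, c4ea151, fdac39b, fe3685a}.
bc8b0b0 is not among them, so fast-forward is not possible.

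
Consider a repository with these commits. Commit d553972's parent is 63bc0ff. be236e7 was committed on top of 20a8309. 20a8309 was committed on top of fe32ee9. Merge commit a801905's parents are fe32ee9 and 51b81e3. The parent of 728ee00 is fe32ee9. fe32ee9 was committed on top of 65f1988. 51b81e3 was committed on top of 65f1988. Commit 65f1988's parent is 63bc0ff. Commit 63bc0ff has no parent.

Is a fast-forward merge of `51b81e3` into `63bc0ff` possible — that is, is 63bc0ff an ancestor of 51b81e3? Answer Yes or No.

A fast-forward from 63bc0ff to 51b81e3 is possible iff 63bc0ff is an ancestor of 51b81e3.
Ancestors of 51b81e3: {51b81e3, 63bc0ff, 65f1988}.
63bc0ff is among them, so fast-forward is possible.

Yes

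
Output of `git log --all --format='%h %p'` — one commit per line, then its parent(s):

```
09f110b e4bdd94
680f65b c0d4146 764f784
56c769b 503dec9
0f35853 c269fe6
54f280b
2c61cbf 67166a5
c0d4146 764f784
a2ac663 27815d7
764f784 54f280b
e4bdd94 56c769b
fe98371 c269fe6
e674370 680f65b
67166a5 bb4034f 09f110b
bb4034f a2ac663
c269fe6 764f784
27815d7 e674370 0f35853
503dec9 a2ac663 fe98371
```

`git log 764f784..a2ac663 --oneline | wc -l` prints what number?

Reachable from a2ac663: {0f35853, 27815d7, 54f280b, 680f65b, 764f784, a2ac663, c0d4146, c269fe6, e674370}.
Reachable from 764f784: {54f280b, 764f784}.
In a2ac663's history but not 764f784's: {0f35853, 27815d7, 680f65b, a2ac663, c0d4146, c269fe6, e674370} — 7 commits.

7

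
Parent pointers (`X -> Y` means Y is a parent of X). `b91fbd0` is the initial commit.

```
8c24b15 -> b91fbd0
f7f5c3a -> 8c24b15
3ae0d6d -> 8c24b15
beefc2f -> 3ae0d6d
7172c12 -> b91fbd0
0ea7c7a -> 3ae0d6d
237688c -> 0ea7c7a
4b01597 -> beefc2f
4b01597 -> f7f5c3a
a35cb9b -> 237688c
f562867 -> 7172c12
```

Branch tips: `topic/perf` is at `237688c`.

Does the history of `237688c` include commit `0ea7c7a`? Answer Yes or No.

Ancestors of 237688c (commits reachable by following parents): {0ea7c7a, 237688c, 3ae0d6d, 8c24b15, b91fbd0}.
0ea7c7a is in that set, so it is an ancestor of 237688c.

Yes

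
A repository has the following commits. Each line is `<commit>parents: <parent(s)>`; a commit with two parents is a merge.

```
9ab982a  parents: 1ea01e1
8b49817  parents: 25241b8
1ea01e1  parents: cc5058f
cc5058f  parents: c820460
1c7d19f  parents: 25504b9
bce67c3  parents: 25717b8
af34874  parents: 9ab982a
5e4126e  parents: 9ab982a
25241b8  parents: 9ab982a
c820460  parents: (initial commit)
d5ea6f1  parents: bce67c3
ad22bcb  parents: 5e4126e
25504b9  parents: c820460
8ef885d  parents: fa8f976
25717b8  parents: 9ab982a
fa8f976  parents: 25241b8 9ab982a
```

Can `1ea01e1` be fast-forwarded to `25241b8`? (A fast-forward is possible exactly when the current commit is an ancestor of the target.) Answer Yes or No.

Yes

A fast-forward from 1ea01e1 to 25241b8 is possible iff 1ea01e1 is an ancestor of 25241b8.
Ancestors of 25241b8: {1ea01e1, 25241b8, 9ab982a, c820460, cc5058f}.
1ea01e1 is among them, so fast-forward is possible.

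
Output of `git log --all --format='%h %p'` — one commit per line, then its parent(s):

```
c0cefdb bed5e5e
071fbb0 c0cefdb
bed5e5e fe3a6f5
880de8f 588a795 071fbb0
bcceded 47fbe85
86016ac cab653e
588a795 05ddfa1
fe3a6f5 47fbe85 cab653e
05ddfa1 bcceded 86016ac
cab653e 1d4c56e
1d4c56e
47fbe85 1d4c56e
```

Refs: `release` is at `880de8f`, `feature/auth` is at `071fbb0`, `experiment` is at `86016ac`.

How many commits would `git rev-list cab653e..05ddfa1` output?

Reachable from 05ddfa1: {05ddfa1, 1d4c56e, 47fbe85, 86016ac, bcceded, cab653e}.
Reachable from cab653e: {1d4c56e, cab653e}.
In 05ddfa1's history but not cab653e's: {05ddfa1, 47fbe85, 86016ac, bcceded} — 4 commits.

4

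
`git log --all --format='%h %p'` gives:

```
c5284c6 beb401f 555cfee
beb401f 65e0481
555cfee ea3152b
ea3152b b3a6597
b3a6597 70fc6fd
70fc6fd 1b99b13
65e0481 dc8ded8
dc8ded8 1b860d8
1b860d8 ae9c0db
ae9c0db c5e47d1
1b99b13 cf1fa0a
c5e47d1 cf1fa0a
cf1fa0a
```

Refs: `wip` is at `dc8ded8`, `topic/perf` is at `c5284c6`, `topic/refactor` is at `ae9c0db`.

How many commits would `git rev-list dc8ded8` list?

5

Walking parent pointers from dc8ded8: reachable set = {1b860d8, ae9c0db, c5e47d1, cf1fa0a, dc8ded8}.
That is 5 commits.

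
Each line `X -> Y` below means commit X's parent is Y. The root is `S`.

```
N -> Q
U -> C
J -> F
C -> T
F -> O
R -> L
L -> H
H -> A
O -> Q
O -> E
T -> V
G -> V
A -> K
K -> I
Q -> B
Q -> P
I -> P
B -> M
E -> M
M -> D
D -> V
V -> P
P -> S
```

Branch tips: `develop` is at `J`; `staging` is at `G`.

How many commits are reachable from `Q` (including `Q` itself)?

Walking parent pointers from Q: reachable set = {B, D, M, P, Q, S, V}.
That is 7 commits.

7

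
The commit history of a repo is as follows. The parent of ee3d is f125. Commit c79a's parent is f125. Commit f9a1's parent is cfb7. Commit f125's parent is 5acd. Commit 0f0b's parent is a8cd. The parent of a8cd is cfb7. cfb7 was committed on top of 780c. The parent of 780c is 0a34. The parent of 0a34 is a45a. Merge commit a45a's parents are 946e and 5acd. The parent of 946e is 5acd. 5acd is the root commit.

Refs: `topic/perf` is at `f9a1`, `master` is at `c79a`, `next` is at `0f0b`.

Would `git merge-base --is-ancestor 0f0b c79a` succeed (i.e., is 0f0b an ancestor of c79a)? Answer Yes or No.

No

Ancestors of c79a: {5acd, c79a, f125}.
0f0b is not in that set, so it is not an ancestor of c79a.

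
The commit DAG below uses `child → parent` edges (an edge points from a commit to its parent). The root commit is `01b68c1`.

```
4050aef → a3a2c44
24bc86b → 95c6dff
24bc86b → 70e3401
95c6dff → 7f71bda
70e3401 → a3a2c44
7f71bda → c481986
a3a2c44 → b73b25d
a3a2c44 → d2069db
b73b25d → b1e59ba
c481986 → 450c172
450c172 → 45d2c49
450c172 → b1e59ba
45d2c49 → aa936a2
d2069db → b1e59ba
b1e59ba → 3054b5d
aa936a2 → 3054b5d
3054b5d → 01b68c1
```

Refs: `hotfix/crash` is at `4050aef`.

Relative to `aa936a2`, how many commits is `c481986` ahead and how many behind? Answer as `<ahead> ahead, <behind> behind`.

4 ahead, 0 behind

Reachable from c481986: {01b68c1, 3054b5d, 450c172, 45d2c49, aa936a2, b1e59ba, c481986}.
Reachable from aa936a2: {01b68c1, 3054b5d, aa936a2}.
Only in c481986's history (ahead): {450c172, 45d2c49, b1e59ba, c481986} — 4.
Only in aa936a2's history (behind): {} — 0.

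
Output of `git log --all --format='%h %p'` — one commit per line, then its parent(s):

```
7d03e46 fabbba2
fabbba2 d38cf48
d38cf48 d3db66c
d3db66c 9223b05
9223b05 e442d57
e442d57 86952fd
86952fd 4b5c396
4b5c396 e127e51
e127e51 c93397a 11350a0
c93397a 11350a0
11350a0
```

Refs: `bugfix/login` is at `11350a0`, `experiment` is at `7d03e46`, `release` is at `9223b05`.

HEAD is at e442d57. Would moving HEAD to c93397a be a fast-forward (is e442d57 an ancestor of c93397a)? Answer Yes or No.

No

A fast-forward from e442d57 to c93397a is possible iff e442d57 is an ancestor of c93397a.
Ancestors of c93397a: {11350a0, c93397a}.
e442d57 is not among them, so fast-forward is not possible.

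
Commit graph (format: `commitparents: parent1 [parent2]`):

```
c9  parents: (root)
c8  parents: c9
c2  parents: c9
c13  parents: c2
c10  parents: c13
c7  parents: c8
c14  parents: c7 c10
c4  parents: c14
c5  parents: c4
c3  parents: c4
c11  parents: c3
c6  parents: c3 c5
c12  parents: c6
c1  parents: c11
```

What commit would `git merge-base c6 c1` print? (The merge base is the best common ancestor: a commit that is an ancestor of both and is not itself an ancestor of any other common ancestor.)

Ancestors of c6: {c10, c13, c14, c2, c3, c4, c5, c6, c7, c8, c9}.
Ancestors of c1: {c1, c10, c11, c13, c14, c2, c3, c4, c7, c8, c9}.
Common ancestors: {c10, c13, c14, c2, c3, c4, c7, c8, c9}.
Among these, c3 is not an ancestor of any other common ancestor — it is the merge base.

c3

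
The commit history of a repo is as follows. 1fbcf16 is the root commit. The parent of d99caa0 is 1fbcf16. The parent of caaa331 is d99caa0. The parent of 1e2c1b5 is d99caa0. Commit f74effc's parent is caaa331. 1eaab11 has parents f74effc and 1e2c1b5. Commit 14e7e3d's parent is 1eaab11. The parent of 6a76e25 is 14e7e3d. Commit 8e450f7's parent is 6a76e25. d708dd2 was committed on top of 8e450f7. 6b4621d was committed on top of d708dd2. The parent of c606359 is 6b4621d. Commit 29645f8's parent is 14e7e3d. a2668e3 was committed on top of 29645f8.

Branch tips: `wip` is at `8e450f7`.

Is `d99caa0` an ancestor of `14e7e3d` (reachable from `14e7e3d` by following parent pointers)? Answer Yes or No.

Ancestors of 14e7e3d (commits reachable by following parents): {14e7e3d, 1e2c1b5, 1eaab11, 1fbcf16, caaa331, d99caa0, f74effc}.
d99caa0 is in that set, so it is an ancestor of 14e7e3d.

Yes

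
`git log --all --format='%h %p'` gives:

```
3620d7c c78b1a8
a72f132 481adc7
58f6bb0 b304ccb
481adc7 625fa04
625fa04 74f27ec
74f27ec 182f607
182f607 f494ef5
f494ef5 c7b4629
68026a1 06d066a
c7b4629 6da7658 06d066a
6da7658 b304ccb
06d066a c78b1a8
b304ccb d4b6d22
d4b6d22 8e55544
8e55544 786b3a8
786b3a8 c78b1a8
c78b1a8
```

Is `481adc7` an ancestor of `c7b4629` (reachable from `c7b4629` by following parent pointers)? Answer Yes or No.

No

Ancestors of c7b4629: {06d066a, 6da7658, 786b3a8, 8e55544, b304ccb, c78b1a8, c7b4629, d4b6d22}.
481adc7 is not in that set, so it is not an ancestor of c7b4629.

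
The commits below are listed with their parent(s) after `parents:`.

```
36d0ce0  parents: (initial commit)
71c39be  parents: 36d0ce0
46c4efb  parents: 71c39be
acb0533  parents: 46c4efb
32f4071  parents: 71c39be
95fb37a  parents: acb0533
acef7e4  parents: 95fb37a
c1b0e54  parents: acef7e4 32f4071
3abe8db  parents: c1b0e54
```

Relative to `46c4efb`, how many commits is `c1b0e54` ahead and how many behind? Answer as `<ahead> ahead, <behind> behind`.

Reachable from c1b0e54: {32f4071, 36d0ce0, 46c4efb, 71c39be, 95fb37a, acb0533, acef7e4, c1b0e54}.
Reachable from 46c4efb: {36d0ce0, 46c4efb, 71c39be}.
Only in c1b0e54's history (ahead): {32f4071, 95fb37a, acb0533, acef7e4, c1b0e54} — 5.
Only in 46c4efb's history (behind): {} — 0.

5 ahead, 0 behind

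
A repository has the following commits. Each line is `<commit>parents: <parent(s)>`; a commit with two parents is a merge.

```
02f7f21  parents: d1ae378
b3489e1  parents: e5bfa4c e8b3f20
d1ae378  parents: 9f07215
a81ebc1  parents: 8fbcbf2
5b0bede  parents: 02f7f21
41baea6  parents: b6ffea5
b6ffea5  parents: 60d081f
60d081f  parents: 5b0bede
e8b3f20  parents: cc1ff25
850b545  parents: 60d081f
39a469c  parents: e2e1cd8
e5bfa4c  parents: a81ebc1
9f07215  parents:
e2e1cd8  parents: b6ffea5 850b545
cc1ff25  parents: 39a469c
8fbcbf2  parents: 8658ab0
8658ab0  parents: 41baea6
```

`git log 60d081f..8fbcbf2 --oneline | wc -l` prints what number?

Reachable from 8fbcbf2: {02f7f21, 41baea6, 5b0bede, 60d081f, 8658ab0, 8fbcbf2, 9f07215, b6ffea5, d1ae378}.
Reachable from 60d081f: {02f7f21, 5b0bede, 60d081f, 9f07215, d1ae378}.
In 8fbcbf2's history but not 60d081f's: {41baea6, 8658ab0, 8fbcbf2, b6ffea5} — 4 commits.

4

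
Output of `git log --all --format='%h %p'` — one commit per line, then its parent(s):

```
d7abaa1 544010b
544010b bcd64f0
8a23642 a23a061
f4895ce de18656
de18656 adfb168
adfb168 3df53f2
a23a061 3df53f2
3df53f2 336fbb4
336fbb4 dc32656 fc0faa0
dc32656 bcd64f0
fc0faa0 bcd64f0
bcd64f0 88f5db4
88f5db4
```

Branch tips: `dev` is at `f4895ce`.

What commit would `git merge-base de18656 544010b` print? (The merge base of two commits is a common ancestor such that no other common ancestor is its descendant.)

bcd64f0

Ancestors of de18656: {336fbb4, 3df53f2, 88f5db4, adfb168, bcd64f0, dc32656, de18656, fc0faa0}.
Ancestors of 544010b: {544010b, 88f5db4, bcd64f0}.
Common ancestors: {88f5db4, bcd64f0}.
Among these, bcd64f0 is not an ancestor of any other common ancestor — it is the merge base.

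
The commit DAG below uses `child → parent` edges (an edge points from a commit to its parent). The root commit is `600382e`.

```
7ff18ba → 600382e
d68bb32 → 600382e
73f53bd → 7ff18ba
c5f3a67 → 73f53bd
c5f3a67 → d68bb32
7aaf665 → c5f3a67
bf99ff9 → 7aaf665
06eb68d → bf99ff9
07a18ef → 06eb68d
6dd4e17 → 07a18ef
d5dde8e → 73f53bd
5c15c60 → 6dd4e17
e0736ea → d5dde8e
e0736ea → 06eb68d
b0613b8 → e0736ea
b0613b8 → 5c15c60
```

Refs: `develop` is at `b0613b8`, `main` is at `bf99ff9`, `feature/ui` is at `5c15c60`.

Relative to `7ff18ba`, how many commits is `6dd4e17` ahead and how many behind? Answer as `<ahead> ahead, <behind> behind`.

8 ahead, 0 behind

Reachable from 6dd4e17: {06eb68d, 07a18ef, 600382e, 6dd4e17, 73f53bd, 7aaf665, 7ff18ba, bf99ff9, c5f3a67, d68bb32}.
Reachable from 7ff18ba: {600382e, 7ff18ba}.
Only in 6dd4e17's history (ahead): {06eb68d, 07a18ef, 6dd4e17, 73f53bd, 7aaf665, bf99ff9, c5f3a67, d68bb32} — 8.
Only in 7ff18ba's history (behind): {} — 0.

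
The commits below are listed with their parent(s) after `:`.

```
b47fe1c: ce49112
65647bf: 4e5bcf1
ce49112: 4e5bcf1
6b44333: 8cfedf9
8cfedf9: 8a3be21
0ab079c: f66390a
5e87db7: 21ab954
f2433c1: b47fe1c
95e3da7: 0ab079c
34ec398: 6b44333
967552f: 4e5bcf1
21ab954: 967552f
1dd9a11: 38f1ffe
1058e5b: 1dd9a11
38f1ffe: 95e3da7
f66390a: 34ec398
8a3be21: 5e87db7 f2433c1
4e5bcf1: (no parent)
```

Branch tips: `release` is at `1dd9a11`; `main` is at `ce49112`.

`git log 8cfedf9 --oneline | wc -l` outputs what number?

Walking parent pointers from 8cfedf9: reachable set = {21ab954, 4e5bcf1, 5e87db7, 8a3be21, 8cfedf9, 967552f, b47fe1c, ce49112, f2433c1}.
That is 9 commits.

9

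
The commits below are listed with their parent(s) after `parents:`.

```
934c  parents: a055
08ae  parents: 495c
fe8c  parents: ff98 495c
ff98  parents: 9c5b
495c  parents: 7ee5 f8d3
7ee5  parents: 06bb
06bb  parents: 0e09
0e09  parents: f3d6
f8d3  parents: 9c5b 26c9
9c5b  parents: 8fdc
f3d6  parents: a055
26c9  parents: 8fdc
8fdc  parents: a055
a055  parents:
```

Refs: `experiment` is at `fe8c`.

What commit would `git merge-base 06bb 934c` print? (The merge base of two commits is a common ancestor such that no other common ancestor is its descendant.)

a055

Ancestors of 06bb: {06bb, 0e09, a055, f3d6}.
Ancestors of 934c: {934c, a055}.
Common ancestors: {a055}.
The only common ancestor is a055, so it is the merge base.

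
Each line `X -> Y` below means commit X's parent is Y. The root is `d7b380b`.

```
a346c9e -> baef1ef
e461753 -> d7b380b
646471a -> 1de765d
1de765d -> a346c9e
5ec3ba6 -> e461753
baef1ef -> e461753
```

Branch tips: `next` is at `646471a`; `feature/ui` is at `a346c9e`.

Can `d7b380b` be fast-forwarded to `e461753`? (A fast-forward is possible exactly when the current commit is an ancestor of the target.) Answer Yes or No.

A fast-forward from d7b380b to e461753 is possible iff d7b380b is an ancestor of e461753.
Ancestors of e461753: {d7b380b, e461753}.
d7b380b is among them, so fast-forward is possible.

Yes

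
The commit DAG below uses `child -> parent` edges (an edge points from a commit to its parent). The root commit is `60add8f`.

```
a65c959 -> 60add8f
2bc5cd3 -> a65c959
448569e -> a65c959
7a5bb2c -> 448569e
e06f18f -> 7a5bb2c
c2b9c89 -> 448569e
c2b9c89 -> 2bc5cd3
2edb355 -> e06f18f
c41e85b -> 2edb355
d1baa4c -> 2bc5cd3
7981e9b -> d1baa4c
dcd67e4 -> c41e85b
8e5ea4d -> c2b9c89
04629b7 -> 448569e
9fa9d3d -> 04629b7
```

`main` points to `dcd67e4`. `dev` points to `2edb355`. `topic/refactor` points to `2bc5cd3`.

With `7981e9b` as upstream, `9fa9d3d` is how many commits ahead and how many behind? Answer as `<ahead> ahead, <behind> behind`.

3 ahead, 3 behind

Reachable from 9fa9d3d: {04629b7, 448569e, 60add8f, 9fa9d3d, a65c959}.
Reachable from 7981e9b: {2bc5cd3, 60add8f, 7981e9b, a65c959, d1baa4c}.
Only in 9fa9d3d's history (ahead): {04629b7, 448569e, 9fa9d3d} — 3.
Only in 7981e9b's history (behind): {2bc5cd3, 7981e9b, d1baa4c} — 3.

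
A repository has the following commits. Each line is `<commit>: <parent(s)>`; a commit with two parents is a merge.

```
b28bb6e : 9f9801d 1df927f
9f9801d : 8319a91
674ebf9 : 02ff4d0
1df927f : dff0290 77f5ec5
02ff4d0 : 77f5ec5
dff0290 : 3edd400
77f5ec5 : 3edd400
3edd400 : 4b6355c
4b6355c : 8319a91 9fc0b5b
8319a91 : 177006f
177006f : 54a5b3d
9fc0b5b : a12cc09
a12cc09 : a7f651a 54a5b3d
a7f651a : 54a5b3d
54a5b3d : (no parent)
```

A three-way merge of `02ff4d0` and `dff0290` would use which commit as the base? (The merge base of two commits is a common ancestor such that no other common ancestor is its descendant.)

Ancestors of 02ff4d0: {02ff4d0, 177006f, 3edd400, 4b6355c, 54a5b3d, 77f5ec5, 8319a91, 9fc0b5b, a12cc09, a7f651a}.
Ancestors of dff0290: {177006f, 3edd400, 4b6355c, 54a5b3d, 8319a91, 9fc0b5b, a12cc09, a7f651a, dff0290}.
Common ancestors: {177006f, 3edd400, 4b6355c, 54a5b3d, 8319a91, 9fc0b5b, a12cc09, a7f651a}.
Among these, 3edd400 is not an ancestor of any other common ancestor — it is the merge base.

3edd400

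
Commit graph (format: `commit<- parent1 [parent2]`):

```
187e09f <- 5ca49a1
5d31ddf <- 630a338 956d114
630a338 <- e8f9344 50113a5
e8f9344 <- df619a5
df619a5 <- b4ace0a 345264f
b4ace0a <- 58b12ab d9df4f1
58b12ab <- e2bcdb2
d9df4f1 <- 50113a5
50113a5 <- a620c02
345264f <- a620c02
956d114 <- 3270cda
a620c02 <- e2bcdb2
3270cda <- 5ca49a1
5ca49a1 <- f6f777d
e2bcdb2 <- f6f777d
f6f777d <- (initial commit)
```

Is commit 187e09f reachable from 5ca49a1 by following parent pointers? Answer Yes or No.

Ancestors of 5ca49a1: {5ca49a1, f6f777d}.
187e09f is not in that set, so it is not an ancestor of 5ca49a1.

No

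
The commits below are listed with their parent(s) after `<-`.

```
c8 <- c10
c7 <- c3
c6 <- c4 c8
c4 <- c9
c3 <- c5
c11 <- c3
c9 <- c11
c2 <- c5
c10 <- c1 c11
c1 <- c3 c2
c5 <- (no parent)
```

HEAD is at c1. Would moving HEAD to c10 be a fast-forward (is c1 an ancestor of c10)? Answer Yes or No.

A fast-forward from c1 to c10 is possible iff c1 is an ancestor of c10.
Ancestors of c10: {c1, c10, c11, c2, c3, c5}.
c1 is among them, so fast-forward is possible.

Yes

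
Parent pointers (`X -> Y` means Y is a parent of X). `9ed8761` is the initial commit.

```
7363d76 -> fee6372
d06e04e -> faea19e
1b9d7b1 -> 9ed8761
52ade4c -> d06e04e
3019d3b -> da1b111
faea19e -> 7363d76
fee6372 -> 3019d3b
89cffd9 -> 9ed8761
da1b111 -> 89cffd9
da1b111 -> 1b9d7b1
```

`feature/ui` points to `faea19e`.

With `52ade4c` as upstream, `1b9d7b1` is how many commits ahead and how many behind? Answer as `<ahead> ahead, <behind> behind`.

Reachable from 1b9d7b1: {1b9d7b1, 9ed8761}.
Reachable from 52ade4c: {1b9d7b1, 3019d3b, 52ade4c, 7363d76, 89cffd9, 9ed8761, d06e04e, da1b111, faea19e, fee6372}.
Only in 1b9d7b1's history (ahead): {} — 0.
Only in 52ade4c's history (behind): {3019d3b, 52ade4c, 7363d76, 89cffd9, d06e04e, da1b111, faea19e, fee6372} — 8.

0 ahead, 8 behind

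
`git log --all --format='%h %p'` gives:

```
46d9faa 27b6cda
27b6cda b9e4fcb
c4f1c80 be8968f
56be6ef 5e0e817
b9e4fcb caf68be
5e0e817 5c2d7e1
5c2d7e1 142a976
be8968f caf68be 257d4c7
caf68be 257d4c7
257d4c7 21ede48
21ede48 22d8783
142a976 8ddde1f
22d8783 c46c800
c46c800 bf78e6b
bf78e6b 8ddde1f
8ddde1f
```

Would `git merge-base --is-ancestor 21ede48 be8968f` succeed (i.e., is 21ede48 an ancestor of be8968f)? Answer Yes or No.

Ancestors of be8968f (commits reachable by following parents): {21ede48, 22d8783, 257d4c7, 8ddde1f, be8968f, bf78e6b, c46c800, caf68be}.
21ede48 is in that set, so it is an ancestor of be8968f.

Yes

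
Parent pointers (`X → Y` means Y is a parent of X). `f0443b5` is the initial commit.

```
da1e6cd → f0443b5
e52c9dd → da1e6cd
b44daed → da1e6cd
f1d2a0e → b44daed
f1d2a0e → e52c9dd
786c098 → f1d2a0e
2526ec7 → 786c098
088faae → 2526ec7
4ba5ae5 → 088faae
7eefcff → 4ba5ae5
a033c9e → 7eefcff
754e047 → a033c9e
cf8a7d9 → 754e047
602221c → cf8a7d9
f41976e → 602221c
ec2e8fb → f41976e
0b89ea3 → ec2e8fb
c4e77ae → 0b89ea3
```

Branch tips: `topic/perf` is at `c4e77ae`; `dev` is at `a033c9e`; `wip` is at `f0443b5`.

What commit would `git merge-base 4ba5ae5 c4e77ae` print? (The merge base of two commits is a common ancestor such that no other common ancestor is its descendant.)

4ba5ae5

Ancestors of 4ba5ae5: {088faae, 2526ec7, 4ba5ae5, 786c098, b44daed, da1e6cd, e52c9dd, f0443b5, f1d2a0e}.
Ancestors of c4e77ae: {088faae, 0b89ea3, 2526ec7, 4ba5ae5, 602221c, 754e047, 786c098, 7eefcff, a033c9e, b44daed, c4e77ae, cf8a7d9, da1e6cd, e52c9dd, ec2e8fb, f0443b5, f1d2a0e, f41976e}.
Common ancestors: {088faae, 2526ec7, 4ba5ae5, 786c098, b44daed, da1e6cd, e52c9dd, f0443b5, f1d2a0e}.
Among these, 4ba5ae5 is not an ancestor of any other common ancestor — it is the merge base.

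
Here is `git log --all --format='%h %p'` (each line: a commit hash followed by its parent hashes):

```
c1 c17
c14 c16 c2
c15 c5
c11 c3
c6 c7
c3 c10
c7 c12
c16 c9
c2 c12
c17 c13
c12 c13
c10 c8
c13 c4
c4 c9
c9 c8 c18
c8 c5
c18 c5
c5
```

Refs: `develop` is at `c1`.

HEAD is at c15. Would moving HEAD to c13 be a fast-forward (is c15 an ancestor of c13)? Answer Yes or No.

A fast-forward from c15 to c13 is possible iff c15 is an ancestor of c13.
Ancestors of c13: {c13, c18, c4, c5, c8, c9}.
c15 is not among them, so fast-forward is not possible.

No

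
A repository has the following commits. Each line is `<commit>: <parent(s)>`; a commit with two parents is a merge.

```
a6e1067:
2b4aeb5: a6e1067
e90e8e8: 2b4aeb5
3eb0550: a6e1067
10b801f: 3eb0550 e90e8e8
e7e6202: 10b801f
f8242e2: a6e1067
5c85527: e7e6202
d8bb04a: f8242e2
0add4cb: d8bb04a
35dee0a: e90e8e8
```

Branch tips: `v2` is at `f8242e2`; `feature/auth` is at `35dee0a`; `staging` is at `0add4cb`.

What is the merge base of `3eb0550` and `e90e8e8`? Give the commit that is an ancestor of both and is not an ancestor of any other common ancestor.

a6e1067

Ancestors of 3eb0550: {3eb0550, a6e1067}.
Ancestors of e90e8e8: {2b4aeb5, a6e1067, e90e8e8}.
Common ancestors: {a6e1067}.
The only common ancestor is a6e1067, so it is the merge base.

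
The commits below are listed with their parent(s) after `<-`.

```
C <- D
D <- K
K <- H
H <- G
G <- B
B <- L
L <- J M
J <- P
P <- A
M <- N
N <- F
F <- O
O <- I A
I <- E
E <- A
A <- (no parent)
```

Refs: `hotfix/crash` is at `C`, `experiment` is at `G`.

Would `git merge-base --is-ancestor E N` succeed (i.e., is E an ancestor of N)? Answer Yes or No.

Yes

Ancestors of N (commits reachable by following parents): {A, E, F, I, N, O}.
E is in that set, so it is an ancestor of N.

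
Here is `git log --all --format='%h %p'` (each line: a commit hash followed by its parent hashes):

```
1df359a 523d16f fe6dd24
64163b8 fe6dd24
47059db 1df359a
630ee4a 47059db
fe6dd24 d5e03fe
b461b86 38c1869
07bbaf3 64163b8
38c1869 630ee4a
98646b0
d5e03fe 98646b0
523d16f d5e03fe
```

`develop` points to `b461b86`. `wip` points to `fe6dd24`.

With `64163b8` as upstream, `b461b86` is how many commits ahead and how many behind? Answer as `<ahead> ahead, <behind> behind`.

Reachable from b461b86: {1df359a, 38c1869, 47059db, 523d16f, 630ee4a, 98646b0, b461b86, d5e03fe, fe6dd24}.
Reachable from 64163b8: {64163b8, 98646b0, d5e03fe, fe6dd24}.
Only in b461b86's history (ahead): {1df359a, 38c1869, 47059db, 523d16f, 630ee4a, b461b86} — 6.
Only in 64163b8's history (behind): {64163b8} — 1.

6 ahead, 1 behind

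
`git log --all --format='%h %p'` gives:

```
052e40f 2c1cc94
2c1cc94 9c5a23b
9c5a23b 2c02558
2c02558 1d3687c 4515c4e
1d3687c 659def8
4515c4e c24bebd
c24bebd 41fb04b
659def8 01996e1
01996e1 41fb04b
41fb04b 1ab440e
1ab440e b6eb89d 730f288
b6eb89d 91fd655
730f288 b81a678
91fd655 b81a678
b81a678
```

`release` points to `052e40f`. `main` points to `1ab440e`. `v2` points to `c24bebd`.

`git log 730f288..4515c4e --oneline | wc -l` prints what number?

6

Reachable from 4515c4e: {1ab440e, 41fb04b, 4515c4e, 730f288, 91fd655, b6eb89d, b81a678, c24bebd}.
Reachable from 730f288: {730f288, b81a678}.
In 4515c4e's history but not 730f288's: {1ab440e, 41fb04b, 4515c4e, 91fd655, b6eb89d, c24bebd} — 6 commits.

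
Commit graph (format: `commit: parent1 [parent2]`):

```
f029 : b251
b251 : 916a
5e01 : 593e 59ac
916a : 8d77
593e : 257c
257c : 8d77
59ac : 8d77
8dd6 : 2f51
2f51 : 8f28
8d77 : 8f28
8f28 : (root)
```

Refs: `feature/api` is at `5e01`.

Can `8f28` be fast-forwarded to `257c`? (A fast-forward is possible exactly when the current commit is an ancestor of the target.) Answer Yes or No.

A fast-forward from 8f28 to 257c is possible iff 8f28 is an ancestor of 257c.
Ancestors of 257c: {257c, 8d77, 8f28}.
8f28 is among them, so fast-forward is possible.

Yes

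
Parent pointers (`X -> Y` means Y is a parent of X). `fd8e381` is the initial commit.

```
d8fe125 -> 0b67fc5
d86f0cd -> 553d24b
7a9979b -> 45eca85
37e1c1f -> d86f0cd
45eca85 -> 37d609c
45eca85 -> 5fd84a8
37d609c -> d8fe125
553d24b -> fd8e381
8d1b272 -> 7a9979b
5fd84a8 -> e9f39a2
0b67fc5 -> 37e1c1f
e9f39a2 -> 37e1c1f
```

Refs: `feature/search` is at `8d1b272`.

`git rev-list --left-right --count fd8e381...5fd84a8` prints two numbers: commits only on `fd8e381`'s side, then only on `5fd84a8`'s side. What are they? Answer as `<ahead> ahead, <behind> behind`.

0 ahead, 5 behind

Reachable from fd8e381: {fd8e381}.
Reachable from 5fd84a8: {37e1c1f, 553d24b, 5fd84a8, d86f0cd, e9f39a2, fd8e381}.
Only in fd8e381's history (ahead): {} — 0.
Only in 5fd84a8's history (behind): {37e1c1f, 553d24b, 5fd84a8, d86f0cd, e9f39a2} — 5.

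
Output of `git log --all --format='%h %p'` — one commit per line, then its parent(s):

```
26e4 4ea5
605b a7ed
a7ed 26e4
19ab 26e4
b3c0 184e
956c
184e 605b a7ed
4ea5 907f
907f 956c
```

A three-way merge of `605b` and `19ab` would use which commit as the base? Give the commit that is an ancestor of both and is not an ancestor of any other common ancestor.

Ancestors of 605b: {26e4, 4ea5, 605b, 907f, 956c, a7ed}.
Ancestors of 19ab: {19ab, 26e4, 4ea5, 907f, 956c}.
Common ancestors: {26e4, 4ea5, 907f, 956c}.
Among these, 26e4 is not an ancestor of any other common ancestor — it is the merge base.

26e4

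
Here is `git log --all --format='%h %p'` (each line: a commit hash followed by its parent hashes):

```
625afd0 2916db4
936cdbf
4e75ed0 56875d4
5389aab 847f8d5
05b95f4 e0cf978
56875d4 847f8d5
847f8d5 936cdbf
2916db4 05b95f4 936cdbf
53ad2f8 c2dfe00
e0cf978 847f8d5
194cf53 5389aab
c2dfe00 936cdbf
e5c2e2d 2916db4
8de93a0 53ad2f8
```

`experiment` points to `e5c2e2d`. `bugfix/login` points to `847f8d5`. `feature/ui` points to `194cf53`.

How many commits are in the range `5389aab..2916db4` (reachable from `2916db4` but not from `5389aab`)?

Reachable from 2916db4: {05b95f4, 2916db4, 847f8d5, 936cdbf, e0cf978}.
Reachable from 5389aab: {5389aab, 847f8d5, 936cdbf}.
In 2916db4's history but not 5389aab's: {05b95f4, 2916db4, e0cf978} — 3 commits.

3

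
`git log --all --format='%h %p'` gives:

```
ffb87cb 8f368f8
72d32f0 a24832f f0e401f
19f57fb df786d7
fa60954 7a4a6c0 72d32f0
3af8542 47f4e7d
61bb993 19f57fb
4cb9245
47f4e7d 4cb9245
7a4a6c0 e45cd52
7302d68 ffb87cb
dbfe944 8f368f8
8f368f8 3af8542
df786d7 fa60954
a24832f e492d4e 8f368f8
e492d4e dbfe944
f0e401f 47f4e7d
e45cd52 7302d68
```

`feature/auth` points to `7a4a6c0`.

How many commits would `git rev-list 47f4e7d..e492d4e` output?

Reachable from e492d4e: {3af8542, 47f4e7d, 4cb9245, 8f368f8, dbfe944, e492d4e}.
Reachable from 47f4e7d: {47f4e7d, 4cb9245}.
In e492d4e's history but not 47f4e7d's: {3af8542, 8f368f8, dbfe944, e492d4e} — 4 commits.

4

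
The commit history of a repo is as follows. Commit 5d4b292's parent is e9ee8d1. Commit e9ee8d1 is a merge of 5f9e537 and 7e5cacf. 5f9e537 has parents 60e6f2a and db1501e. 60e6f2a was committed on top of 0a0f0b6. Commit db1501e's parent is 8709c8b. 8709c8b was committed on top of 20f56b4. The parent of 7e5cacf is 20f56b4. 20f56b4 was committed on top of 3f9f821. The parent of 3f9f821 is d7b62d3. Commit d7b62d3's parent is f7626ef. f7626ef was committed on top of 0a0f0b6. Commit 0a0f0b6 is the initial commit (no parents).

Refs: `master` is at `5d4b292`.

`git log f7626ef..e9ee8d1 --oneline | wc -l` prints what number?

9

Reachable from e9ee8d1: {0a0f0b6, 20f56b4, 3f9f821, 5f9e537, 60e6f2a, 7e5cacf, 8709c8b, d7b62d3, db1501e, e9ee8d1, f7626ef}.
Reachable from f7626ef: {0a0f0b6, f7626ef}.
In e9ee8d1's history but not f7626ef's: {20f56b4, 3f9f821, 5f9e537, 60e6f2a, 7e5cacf, 8709c8b, d7b62d3, db1501e, e9ee8d1} — 9 commits.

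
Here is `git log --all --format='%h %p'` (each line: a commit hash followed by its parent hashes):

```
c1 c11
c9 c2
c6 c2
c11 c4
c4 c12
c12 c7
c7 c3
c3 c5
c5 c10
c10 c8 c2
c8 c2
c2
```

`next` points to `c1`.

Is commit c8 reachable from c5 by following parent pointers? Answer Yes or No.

Ancestors of c5 (commits reachable by following parents): {c10, c2, c5, c8}.
c8 is in that set, so it is an ancestor of c5.

Yes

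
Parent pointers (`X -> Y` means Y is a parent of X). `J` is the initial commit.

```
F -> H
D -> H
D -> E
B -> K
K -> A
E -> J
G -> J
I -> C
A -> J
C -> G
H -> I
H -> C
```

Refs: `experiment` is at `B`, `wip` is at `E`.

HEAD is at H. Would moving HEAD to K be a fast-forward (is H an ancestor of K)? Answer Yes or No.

A fast-forward from H to K is possible iff H is an ancestor of K.
Ancestors of K: {A, J, K}.
H is not among them, so fast-forward is not possible.

No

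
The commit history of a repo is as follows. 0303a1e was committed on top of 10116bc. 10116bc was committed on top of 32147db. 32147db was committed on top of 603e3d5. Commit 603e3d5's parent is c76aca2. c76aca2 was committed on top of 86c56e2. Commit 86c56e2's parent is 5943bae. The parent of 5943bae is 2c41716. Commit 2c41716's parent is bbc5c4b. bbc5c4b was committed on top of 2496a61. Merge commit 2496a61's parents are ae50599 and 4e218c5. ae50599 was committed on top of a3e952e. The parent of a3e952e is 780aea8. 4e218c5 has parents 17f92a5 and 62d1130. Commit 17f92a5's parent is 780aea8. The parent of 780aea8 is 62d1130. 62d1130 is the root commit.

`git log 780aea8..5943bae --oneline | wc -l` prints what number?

8

Reachable from 5943bae: {17f92a5, 2496a61, 2c41716, 4e218c5, 5943bae, 62d1130, 780aea8, a3e952e, ae50599, bbc5c4b}.
Reachable from 780aea8: {62d1130, 780aea8}.
In 5943bae's history but not 780aea8's: {17f92a5, 2496a61, 2c41716, 4e218c5, 5943bae, a3e952e, ae50599, bbc5c4b} — 8 commits.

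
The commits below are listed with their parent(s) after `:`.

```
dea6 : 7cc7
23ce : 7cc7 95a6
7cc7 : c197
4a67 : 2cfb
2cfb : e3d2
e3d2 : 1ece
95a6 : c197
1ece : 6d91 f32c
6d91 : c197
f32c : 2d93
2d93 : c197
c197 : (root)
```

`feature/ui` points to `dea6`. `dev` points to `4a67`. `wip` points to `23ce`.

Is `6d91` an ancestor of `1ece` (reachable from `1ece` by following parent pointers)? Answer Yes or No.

Ancestors of 1ece (commits reachable by following parents): {1ece, 2d93, 6d91, c197, f32c}.
6d91 is in that set, so it is an ancestor of 1ece.

Yes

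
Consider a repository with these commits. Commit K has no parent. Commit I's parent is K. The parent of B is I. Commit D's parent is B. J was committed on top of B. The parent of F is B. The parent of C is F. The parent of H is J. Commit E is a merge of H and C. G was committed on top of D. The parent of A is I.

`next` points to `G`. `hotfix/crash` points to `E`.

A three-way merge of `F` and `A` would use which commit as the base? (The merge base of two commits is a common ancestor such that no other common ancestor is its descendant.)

Ancestors of F: {B, F, I, K}.
Ancestors of A: {A, I, K}.
Common ancestors: {I, K}.
Among these, I is not an ancestor of any other common ancestor — it is the merge base.

I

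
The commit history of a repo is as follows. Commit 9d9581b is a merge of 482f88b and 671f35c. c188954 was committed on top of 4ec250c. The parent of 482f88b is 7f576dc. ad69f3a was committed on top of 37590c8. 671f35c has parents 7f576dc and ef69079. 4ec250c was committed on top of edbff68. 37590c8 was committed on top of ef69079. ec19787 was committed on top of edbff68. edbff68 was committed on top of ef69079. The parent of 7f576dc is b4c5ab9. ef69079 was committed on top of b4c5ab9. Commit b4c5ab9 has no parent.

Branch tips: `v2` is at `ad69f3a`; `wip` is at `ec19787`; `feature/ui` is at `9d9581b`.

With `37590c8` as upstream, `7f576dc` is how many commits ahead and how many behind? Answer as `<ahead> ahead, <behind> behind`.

1 ahead, 2 behind

Reachable from 7f576dc: {7f576dc, b4c5ab9}.
Reachable from 37590c8: {37590c8, b4c5ab9, ef69079}.
Only in 7f576dc's history (ahead): {7f576dc} — 1.
Only in 37590c8's history (behind): {37590c8, ef69079} — 2.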